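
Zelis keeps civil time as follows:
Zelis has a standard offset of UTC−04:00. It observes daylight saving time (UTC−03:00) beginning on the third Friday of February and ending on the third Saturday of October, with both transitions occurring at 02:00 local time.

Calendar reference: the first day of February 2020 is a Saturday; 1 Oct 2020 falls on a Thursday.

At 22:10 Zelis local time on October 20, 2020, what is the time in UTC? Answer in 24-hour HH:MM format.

1 February 2020 is a Saturday, so the first Friday is February 7 and the third is February 21.
1 October 2020 is a Thursday, so the first Saturday is October 3 and the third is October 17.
October 20, 2020 is outside the daylight-saving period (21 February – 17 October), so Zelis is on standard time, UTC−04:00.
22:10 local + 4h = 02:10 UTC (rolling into the next day, 21 October 2020).

02:10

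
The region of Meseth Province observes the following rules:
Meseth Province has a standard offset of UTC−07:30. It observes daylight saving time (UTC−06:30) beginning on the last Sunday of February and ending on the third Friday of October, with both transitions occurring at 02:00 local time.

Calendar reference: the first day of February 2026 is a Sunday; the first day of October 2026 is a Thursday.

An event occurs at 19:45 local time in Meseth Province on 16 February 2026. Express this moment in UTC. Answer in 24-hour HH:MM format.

1 February 2026 is a Sunday, so Sundays fall on 1, 8, 15, 22; the last is February 22.
1 October 2026 is a Thursday, so the first Friday is October 2 and the third is October 16.
Daylight saving runs 22 February – 16 October; 16 February 2026 is outside that window, so Meseth Province is on standard time at UTC−07:30.
19:45 local + 7h30m = 03:15 UTC (rolling into the next day, 17 February 2026).

03:15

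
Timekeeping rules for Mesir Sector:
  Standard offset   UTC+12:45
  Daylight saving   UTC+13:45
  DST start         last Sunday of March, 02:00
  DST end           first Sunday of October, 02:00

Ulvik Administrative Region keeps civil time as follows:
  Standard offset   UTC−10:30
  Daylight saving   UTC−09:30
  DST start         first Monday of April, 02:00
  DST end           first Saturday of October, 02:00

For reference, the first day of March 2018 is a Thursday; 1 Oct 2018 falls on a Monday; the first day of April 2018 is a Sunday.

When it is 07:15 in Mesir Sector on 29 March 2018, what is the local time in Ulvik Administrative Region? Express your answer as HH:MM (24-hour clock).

1 March 2018 is a Thursday, so Sundays fall on 4, 11, 18, 25; the last is March 25.
1 October 2018 is a Monday, so the first Sunday is October 7.
29 March 2018 lies within the daylight-saving period (25 March – 7 October), so Mesir Sector is on daylight time, UTC+13:45.
07:15 Mesir Sector − 13h45m = 17:30 UTC (rolling into the previous day, 28 March 2018).
1 April 2018 is a Sunday, so the first Monday is April 2.
1 October 2018 is a Monday, so the first Saturday is October 6.
At the standard offset (UTC−10:30), 17:30 UTC − 10h30m = 07:00 Ulvik Administrative Region standard time.
Daylight saving runs 2 April – 6 October; the standard-time date in Ulvik Administrative Region, 28 March 2018, is outside that window, so Ulvik Administrative Region is on standard time at UTC−10:30.
17:30 UTC − 10h30m = 07:00 Ulvik Administrative Region.

07:00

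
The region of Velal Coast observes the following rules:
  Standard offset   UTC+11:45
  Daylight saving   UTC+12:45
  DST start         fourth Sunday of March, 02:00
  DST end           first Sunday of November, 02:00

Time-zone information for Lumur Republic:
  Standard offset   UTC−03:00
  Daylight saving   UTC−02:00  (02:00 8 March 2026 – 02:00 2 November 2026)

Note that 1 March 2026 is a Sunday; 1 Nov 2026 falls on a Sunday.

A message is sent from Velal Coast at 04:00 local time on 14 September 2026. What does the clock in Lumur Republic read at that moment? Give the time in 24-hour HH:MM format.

13:15

1 March 2026 is a Sunday, so the first Sunday is March 1 and the fourth is March 22.
1 November 2026 is a Sunday, so the first Sunday is November 1.
14 September 2026 lies within the daylight-saving period (22 March – 1 November), so Velal Coast is on daylight time, UTC+12:45.
04:00 Velal Coast − 12h45m = 15:15 UTC (rolling into the previous day, 13 September 2026).
At the standard offset (UTC−03:00), 15:15 UTC − 3h = 12:15 Lumur Republic standard time.
The standard-time date in Lumur Republic, 13 September 2026, lies within the daylight-saving period (8 March – 2 November), so Lumur Republic is on daylight time, UTC−02:00.
15:15 UTC − 2h = 13:15 Lumur Republic.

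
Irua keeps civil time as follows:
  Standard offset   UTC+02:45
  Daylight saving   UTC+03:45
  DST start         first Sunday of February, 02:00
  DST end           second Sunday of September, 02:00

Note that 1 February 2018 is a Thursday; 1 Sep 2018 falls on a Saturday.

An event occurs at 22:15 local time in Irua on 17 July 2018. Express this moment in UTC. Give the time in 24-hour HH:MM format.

1 February 2018 is a Thursday, so the first Sunday is February 4.
1 September 2018 is a Saturday, so the first Sunday is September 2 and the second is September 9.
17 July 2018 falls between 4 February and 9 September, so daylight saving is in effect and Irua is at UTC+03:45.
22:15 local − 3h45m = 18:30 UTC.

18:30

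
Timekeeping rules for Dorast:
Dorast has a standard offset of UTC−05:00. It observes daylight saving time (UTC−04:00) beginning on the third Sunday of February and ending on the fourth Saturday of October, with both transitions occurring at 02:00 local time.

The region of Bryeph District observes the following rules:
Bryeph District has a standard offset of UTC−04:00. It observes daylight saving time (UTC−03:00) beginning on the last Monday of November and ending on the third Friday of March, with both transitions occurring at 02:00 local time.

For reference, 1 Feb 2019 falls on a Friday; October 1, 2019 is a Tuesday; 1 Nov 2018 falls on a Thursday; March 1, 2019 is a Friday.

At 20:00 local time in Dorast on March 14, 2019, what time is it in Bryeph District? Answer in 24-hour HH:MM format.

21:00

1 February 2019 is a Friday, so the first Sunday is February 3 and the third is February 17.
1 October 2019 is a Tuesday, so the first Saturday is October 5 and the fourth is October 26.
March 14, 2019 falls between 17 February and 26 October, so daylight saving is in effect and Dorast is at UTC−04:00.
20:00 Dorast + 4h = 00:00 UTC (rolling into the next day, 15 March 2019).
1 November 2018 is a Thursday, so Mondays fall on 5, 12, 19, 26; the last is November 26.
1 March 2019 is a Friday, so the first Friday is March 1 and the third is March 15.
At the standard offset (UTC−04:00), 00:00 UTC − 4h = 20:00 Bryeph District standard time (rolling into the previous day, 14 March 2019).
Daylight saving runs 26 November 2018 – 15 March 2019; the standard-time date in Bryeph District, March 14, 2019, is inside that window, so Bryeph District is at UTC−03:00.
00:00 UTC − 3h = 21:00 Bryeph District (rolling into the previous day, 14 March 2019).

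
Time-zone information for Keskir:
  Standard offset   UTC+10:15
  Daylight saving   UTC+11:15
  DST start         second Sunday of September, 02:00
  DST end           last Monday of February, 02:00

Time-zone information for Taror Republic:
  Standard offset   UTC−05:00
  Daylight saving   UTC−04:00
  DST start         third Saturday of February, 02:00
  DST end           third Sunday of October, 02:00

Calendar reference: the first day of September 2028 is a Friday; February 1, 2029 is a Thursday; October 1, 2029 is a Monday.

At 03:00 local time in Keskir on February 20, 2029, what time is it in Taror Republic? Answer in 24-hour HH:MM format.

11:45

1 September 2028 is a Friday, so the first Sunday is September 3 and the second is September 10.
1 February 2029 is a Thursday, so Mondays fall on 5, 12, 19, 26; the last is February 26.
Daylight saving runs 10 September 2028 – 26 February 2029; February 20, 2029 is inside that window, so Keskir is at UTC+11:15.
03:00 Keskir − 11h15m = 15:45 UTC (rolling into the previous day, 19 February 2029).
1 February 2029 is a Thursday, so the first Saturday is February 3 and the third is February 17.
1 October 2029 is a Monday, so the first Sunday is October 7 and the third is October 21.
At the standard offset (UTC−05:00), 15:45 UTC − 5h = 10:45 Taror Republic standard time.
Daylight saving runs 17 February – 21 October; the standard-time date in Taror Republic, February 19, 2029, is inside that window, so Taror Republic is at UTC−04:00.
15:45 UTC − 4h = 11:45 Taror Republic.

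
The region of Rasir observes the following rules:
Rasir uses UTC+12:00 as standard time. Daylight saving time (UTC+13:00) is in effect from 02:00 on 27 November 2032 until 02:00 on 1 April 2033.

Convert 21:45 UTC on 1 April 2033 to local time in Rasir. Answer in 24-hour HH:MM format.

At the standard offset (UTC+12:00), 21:45 UTC + 12h = 09:45 Rasir standard time (rolling into the next day, 2 April 2033).
Daylight saving runs 27 November 2032 – 1 April 2033; the standard-time date in Rasir, 2 April 2033, is outside that window, so Rasir is on standard time at UTC+12:00.
21:45 UTC + 12h = 09:45 local (rolling into the next day, 2 April 2033).

09:45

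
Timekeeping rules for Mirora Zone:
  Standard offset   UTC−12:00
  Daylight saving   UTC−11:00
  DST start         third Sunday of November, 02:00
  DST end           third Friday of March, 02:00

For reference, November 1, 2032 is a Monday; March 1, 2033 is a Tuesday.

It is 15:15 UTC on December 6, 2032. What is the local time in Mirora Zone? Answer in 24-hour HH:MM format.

04:15

1 November 2032 is a Monday, so the first Sunday is November 7 and the third is November 21.
1 March 2033 is a Tuesday, so the first Friday is March 4 and the third is March 18.
At the standard offset (UTC−12:00), 15:15 UTC − 12h = 03:15 Mirora Zone standard time.
The standard-time date in Mirora Zone, December 6, 2032, lies within the daylight-saving period (21 November 2032 – 18 March 2033), so Mirora Zone is on daylight time, UTC−11:00.
15:15 UTC − 11h = 04:15 local.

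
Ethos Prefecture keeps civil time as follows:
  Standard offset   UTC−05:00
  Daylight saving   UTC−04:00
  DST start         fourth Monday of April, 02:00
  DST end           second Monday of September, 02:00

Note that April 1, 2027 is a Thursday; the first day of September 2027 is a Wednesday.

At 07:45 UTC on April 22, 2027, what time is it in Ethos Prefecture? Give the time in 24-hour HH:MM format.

1 April 2027 is a Thursday, so the first Monday is April 5 and the fourth is April 26.
1 September 2027 is a Wednesday, so the first Monday is September 6 and the second is September 13.
At the standard offset (UTC−05:00), 07:45 UTC − 5h = 02:45 Ethos Prefecture standard time.
The standard-time date in Ethos Prefecture, April 22, 2027, is outside the daylight-saving period (26 April – 13 September), so Ethos Prefecture is on standard time, UTC−05:00.
07:45 UTC − 5h = 02:45 local.

02:45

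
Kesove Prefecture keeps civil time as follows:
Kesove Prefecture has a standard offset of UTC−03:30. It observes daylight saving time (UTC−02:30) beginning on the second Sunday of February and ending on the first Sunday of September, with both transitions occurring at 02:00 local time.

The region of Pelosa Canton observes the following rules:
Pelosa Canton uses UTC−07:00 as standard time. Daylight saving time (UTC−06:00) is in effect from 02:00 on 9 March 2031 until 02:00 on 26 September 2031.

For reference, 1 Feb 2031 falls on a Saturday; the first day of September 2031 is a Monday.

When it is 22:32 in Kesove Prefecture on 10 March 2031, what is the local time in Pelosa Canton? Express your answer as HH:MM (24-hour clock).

19:02

1 February 2031 is a Saturday, so the first Sunday is February 2 and the second is February 9.
1 September 2031 is a Monday, so the first Sunday is September 7.
Daylight saving runs 9 February – 7 September; 10 March 2031 is inside that window, so Kesove Prefecture is at UTC−02:30.
22:32 Kesove Prefecture + 2h30m = 01:02 UTC (rolling into the next day, 11 March 2031).
At the standard offset (UTC−07:00), 01:02 UTC − 7h = 18:02 Pelosa Canton standard time (rolling into the previous day, 10 March 2031).
The standard-time date in Pelosa Canton, 10 March 2031, lies within the daylight-saving period (9 March – 26 September), so Pelosa Canton is on daylight time, UTC−06:00.
01:02 UTC − 6h = 19:02 Pelosa Canton (rolling into the previous day, 10 March 2031).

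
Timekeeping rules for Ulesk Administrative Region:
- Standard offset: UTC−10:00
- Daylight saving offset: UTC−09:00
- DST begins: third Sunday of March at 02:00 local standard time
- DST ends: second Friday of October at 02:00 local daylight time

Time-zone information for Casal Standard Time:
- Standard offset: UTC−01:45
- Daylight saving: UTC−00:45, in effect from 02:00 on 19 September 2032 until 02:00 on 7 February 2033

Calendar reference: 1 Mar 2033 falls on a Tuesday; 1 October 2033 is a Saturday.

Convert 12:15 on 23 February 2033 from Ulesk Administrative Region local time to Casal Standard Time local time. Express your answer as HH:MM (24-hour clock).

20:30

1 March 2033 is a Tuesday, so the first Sunday is March 6 and the third is March 20.
1 October 2033 is a Saturday, so the first Friday is October 7 and the second is October 14.
23 February 2033 is outside the daylight-saving period (20 March – 14 October), so Ulesk Administrative Region is on standard time, UTC−10:00.
12:15 Ulesk Administrative Region + 10h = 22:15 UTC.
At the standard offset (UTC−01:45), 22:15 UTC − 1h45m = 20:30 Casal Standard Time standard time.
The standard-time date in Casal Standard Time, 23 February 2033, is outside the daylight-saving period (19 September 2032 – 7 February 2033), so Casal Standard Time is on standard time, UTC−01:45.
22:15 UTC − 1h45m = 20:30 Casal Standard Time.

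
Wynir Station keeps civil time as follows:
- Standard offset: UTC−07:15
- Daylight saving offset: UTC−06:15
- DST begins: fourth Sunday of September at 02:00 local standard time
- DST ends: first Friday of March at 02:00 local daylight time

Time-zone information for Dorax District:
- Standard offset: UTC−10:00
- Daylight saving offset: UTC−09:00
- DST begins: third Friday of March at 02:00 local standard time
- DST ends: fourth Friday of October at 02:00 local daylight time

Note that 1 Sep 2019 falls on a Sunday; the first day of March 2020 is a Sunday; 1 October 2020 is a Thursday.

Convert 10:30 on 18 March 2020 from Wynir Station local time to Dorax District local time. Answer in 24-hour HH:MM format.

1 September 2019 is a Sunday, so the first Sunday is September 1 and the fourth is September 22.
1 March 2020 is a Sunday, so the first Friday is March 6.
18 March 2020 does not fall between 22 September 2019 and 6 March 2020, so daylight saving is not in effect and Wynir Station is at UTC−07:15.
10:30 Wynir Station + 7h15m = 17:45 UTC.
1 March 2020 is a Sunday, so the first Friday is March 6 and the third is March 20.
1 October 2020 is a Thursday, so the first Friday is October 2 and the fourth is October 23.
At the standard offset (UTC−10:00), 17:45 UTC − 10h = 07:45 Dorax District standard time.
The standard-time date in Dorax District, 18 March 2020, is outside the daylight-saving period (20 March – 23 October), so Dorax District is on standard time, UTC−10:00.
17:45 UTC − 10h = 07:45 Dorax District.

07:45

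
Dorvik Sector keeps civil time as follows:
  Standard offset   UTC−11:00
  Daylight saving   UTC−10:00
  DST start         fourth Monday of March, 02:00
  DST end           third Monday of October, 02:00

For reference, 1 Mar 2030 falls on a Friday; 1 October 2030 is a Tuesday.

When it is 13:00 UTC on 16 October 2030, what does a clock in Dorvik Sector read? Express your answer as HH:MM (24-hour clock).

03:00

1 March 2030 is a Friday, so the first Monday is March 4 and the fourth is March 25.
1 October 2030 is a Tuesday, so the first Monday is October 7 and the third is October 21.
At the standard offset (UTC−11:00), 13:00 UTC − 11h = 02:00 Dorvik Sector standard time.
The standard-time date in Dorvik Sector, 16 October 2030, lies within the daylight-saving period (25 March – 21 October), so Dorvik Sector is on daylight time, UTC−10:00.
13:00 UTC − 10h = 03:00 local.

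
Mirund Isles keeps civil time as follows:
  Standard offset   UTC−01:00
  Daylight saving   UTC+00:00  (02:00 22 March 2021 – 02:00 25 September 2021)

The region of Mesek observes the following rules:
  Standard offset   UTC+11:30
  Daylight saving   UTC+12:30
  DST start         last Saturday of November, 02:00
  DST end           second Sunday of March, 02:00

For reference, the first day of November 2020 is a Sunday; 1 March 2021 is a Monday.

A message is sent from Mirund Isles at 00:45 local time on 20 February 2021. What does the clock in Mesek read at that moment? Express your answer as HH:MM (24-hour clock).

20 February 2021 is outside the daylight-saving period (22 March – 25 September), so Mirund Isles is on standard time, UTC−01:00.
00:45 Mirund Isles + 1h = 01:45 UTC.
1 November 2020 is a Sunday, so Saturdays fall on 7, 14, 21, 28; the last is November 28.
1 March 2021 is a Monday, so the first Sunday is March 7 and the second is March 14.
At the standard offset (UTC+11:30), 01:45 UTC + 11h30m = 13:15 Mesek standard time.
The standard-time date in Mesek, 20 February 2021, falls between 28 November 2020 and 14 March 2021, so daylight saving is in effect and Mesek is at UTC+12:30.
01:45 UTC + 12h30m = 14:15 Mesek.

14:15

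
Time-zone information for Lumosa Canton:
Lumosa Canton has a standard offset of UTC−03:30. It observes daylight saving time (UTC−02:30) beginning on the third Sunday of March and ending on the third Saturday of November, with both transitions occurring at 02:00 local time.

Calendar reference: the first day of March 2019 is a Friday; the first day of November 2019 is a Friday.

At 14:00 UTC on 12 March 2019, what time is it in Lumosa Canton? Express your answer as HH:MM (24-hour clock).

1 March 2019 is a Friday, so the first Sunday is March 3 and the third is March 17.
1 November 2019 is a Friday, so the first Saturday is November 2 and the third is November 16.
At the standard offset (UTC−03:30), 14:00 UTC − 3h30m = 10:30 Lumosa Canton standard time.
The standard-time date in Lumosa Canton, 12 March 2019, is outside the daylight-saving period (17 March – 16 November), so Lumosa Canton is on standard time, UTC−03:30.
14:00 UTC − 3h30m = 10:30 local.

10:30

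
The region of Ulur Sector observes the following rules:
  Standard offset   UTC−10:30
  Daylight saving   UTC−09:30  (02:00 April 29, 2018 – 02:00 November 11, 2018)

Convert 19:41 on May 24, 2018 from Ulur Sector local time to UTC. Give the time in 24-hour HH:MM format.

05:11

May 24, 2018 lies within the daylight-saving period (29 April – 11 November), so Ulur Sector is on daylight time, UTC−09:30.
19:41 local + 9h30m = 05:11 UTC (rolling into the next day, 25 May 2018).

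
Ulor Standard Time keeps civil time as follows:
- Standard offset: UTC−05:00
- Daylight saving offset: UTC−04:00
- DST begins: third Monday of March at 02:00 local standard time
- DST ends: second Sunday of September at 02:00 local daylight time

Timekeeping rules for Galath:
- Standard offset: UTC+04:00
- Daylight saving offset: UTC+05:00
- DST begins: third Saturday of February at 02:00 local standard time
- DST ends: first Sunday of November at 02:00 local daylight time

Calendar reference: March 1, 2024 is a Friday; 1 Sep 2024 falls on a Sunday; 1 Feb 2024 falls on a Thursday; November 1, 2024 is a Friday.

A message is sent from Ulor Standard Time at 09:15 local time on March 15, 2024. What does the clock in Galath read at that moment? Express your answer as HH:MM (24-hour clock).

1 March 2024 is a Friday, so the first Monday is March 4 and the third is March 18.
1 September 2024 is a Sunday, so the first Sunday is September 1 and the second is September 8.
March 15, 2024 does not fall between 18 March and 8 September, so daylight saving is not in effect and Ulor Standard Time is at UTC−05:00.
09:15 Ulor Standard Time + 5h = 14:15 UTC.
1 February 2024 is a Thursday, so the first Saturday is February 3 and the third is February 17.
1 November 2024 is a Friday, so the first Sunday is November 3.
At the standard offset (UTC+04:00), 14:15 UTC + 4h = 18:15 Galath standard time.
Daylight saving runs 17 February – 3 November; the standard-time date in Galath, March 15, 2024, is inside that window, so Galath is at UTC+05:00.
14:15 UTC + 5h = 19:15 Galath.

19:15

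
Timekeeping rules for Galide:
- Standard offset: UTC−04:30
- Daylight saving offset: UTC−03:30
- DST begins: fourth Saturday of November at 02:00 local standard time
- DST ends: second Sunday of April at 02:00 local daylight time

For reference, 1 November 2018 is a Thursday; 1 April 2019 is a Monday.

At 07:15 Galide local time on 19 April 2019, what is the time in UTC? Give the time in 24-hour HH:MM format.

11:45

1 November 2018 is a Thursday, so the first Saturday is November 3 and the fourth is November 24.
1 April 2019 is a Monday, so the first Sunday is April 7 and the second is April 14.
19 April 2019 is outside the daylight-saving period (24 November 2018 – 14 April 2019), so Galide is on standard time, UTC−04:30.
07:15 local + 4h30m = 11:45 UTC.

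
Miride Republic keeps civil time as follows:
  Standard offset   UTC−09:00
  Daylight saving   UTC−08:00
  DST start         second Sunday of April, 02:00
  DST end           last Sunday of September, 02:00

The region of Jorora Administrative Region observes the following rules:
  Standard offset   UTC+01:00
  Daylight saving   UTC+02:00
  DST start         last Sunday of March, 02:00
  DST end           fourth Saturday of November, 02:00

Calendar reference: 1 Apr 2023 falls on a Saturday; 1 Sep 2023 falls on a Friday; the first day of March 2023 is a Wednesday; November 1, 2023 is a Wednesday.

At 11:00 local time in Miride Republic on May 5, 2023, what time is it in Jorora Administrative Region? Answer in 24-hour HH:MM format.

21:00

1 April 2023 is a Saturday, so the first Sunday is April 2 and the second is April 9.
1 September 2023 is a Friday, so Sundays fall on 3, 10, 17, 24; the last is September 24.
May 5, 2023 falls between 9 April and 24 September, so daylight saving is in effect and Miride Republic is at UTC−08:00.
11:00 Miride Republic + 8h = 19:00 UTC.
1 March 2023 is a Wednesday, so Sundays fall on 5, 12, 19, 26; the last is March 26.
1 November 2023 is a Wednesday, so the first Saturday is November 4 and the fourth is November 25.
At the standard offset (UTC+01:00), 19:00 UTC + 1h = 20:00 Jorora Administrative Region standard time.
Daylight saving runs 26 March – 25 November; the standard-time date in Jorora Administrative Region, May 5, 2023, is inside that window, so Jorora Administrative Region is at UTC+02:00.
19:00 UTC + 2h = 21:00 Jorora Administrative Region.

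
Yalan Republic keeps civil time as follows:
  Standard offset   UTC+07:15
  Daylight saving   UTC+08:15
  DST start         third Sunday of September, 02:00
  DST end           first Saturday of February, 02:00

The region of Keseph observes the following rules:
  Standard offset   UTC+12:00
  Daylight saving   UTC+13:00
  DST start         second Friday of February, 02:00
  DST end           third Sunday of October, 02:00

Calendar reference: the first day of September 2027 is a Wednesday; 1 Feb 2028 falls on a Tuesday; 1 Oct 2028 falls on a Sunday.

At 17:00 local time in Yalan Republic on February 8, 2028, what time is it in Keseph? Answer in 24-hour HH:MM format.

1 September 2027 is a Wednesday, so the first Sunday is September 5 and the third is September 19.
1 February 2028 is a Tuesday, so the first Saturday is February 5.
Daylight saving runs 19 September 2027 – 5 February 2028; February 8, 2028 is outside that window, so Yalan Republic is on standard time at UTC+07:15.
17:00 Yalan Republic − 7h15m = 09:45 UTC.
1 February 2028 is a Tuesday, so the first Friday is February 4 and the second is February 11.
1 October 2028 is a Sunday, so the first Sunday is October 1 and the third is October 15.
At the standard offset (UTC+12:00), 09:45 UTC + 12h = 21:45 Keseph standard time.
The standard-time date in Keseph, February 8, 2028, does not fall between 11 February and 15 October, so daylight saving is not in effect and Keseph is at UTC+12:00.
09:45 UTC + 12h = 21:45 Keseph.

21:45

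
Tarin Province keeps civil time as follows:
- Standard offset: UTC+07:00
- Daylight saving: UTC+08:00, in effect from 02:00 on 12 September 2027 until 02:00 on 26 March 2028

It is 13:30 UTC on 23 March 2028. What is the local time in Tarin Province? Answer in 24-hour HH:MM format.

21:30

At the standard offset (UTC+07:00), 13:30 UTC + 7h = 20:30 Tarin Province standard time.
The standard-time date in Tarin Province, 23 March 2028, lies within the daylight-saving period (12 September 2027 – 26 March 2028), so Tarin Province is on daylight time, UTC+08:00.
13:30 UTC + 8h = 21:30 local.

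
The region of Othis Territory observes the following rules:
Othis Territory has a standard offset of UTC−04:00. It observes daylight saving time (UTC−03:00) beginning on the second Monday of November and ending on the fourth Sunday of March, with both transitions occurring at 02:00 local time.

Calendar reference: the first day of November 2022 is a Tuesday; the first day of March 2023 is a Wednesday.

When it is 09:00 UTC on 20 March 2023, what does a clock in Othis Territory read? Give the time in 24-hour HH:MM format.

06:00

1 November 2022 is a Tuesday, so the first Monday is November 7 and the second is November 14.
1 March 2023 is a Wednesday, so the first Sunday is March 5 and the fourth is March 26.
At the standard offset (UTC−04:00), 09:00 UTC − 4h = 05:00 Othis Territory standard time.
The standard-time date in Othis Territory, 20 March 2023, falls between 14 November 2022 and 26 March 2023, so daylight saving is in effect and Othis Territory is at UTC−03:00.
09:00 UTC − 3h = 06:00 local.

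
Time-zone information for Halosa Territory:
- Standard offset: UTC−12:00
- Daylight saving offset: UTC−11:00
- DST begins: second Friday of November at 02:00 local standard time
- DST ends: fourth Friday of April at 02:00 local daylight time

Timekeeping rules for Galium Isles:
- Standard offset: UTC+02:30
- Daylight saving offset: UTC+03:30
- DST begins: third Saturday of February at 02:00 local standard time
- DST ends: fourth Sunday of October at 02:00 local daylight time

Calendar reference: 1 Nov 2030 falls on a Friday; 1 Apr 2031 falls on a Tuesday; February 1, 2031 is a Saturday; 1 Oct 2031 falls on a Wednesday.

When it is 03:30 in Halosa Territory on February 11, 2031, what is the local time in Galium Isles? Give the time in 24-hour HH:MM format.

17:00

1 November 2030 is a Friday, so the first Friday is November 1 and the second is November 8.
1 April 2031 is a Tuesday, so the first Friday is April 4 and the fourth is April 25.
Daylight saving runs 8 November 2030 – 25 April 2031; February 11, 2031 is inside that window, so Halosa Territory is at UTC−11:00.
03:30 Halosa Territory + 11h = 14:30 UTC.
1 February 2031 is a Saturday, so the first Saturday is February 1 and the third is February 15.
1 October 2031 is a Wednesday, so the first Sunday is October 5 and the fourth is October 26.
At the standard offset (UTC+02:30), 14:30 UTC + 2h30m = 17:00 Galium Isles standard time.
Daylight saving runs 15 February – 26 October; the standard-time date in Galium Isles, February 11, 2031, is outside that window, so Galium Isles is on standard time at UTC+02:30.
14:30 UTC + 2h30m = 17:00 Galium Isles.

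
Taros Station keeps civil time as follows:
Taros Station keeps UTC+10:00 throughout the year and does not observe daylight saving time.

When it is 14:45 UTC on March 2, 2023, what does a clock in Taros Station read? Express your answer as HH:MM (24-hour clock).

00:45

Taros Station has no daylight saving, so its offset is UTC+10:00 year-round.
14:45 UTC + 10h = 00:45 local (rolling into the next day, 3 March 2023).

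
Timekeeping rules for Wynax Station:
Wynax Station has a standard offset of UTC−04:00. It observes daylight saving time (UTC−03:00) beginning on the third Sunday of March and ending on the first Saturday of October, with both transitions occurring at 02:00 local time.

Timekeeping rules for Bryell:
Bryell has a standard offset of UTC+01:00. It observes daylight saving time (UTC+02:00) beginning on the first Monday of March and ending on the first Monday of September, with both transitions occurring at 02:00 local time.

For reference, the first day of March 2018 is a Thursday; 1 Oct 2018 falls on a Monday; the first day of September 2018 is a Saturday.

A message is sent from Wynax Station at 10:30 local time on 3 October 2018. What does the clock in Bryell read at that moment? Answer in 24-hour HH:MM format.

14:30

1 March 2018 is a Thursday, so the first Sunday is March 4 and the third is March 18.
1 October 2018 is a Monday, so the first Saturday is October 6.
3 October 2018 falls between 18 March and 6 October, so daylight saving is in effect and Wynax Station is at UTC−03:00.
10:30 Wynax Station + 3h = 13:30 UTC.
1 March 2018 is a Thursday, so the first Monday is March 5.
1 September 2018 is a Saturday, so the first Monday is September 3.
At the standard offset (UTC+01:00), 13:30 UTC + 1h = 14:30 Bryell standard time.
Daylight saving runs 5 March – 3 September; the standard-time date in Bryell, 3 October 2018, is outside that window, so Bryell is on standard time at UTC+01:00.
13:30 UTC + 1h = 14:30 Bryell.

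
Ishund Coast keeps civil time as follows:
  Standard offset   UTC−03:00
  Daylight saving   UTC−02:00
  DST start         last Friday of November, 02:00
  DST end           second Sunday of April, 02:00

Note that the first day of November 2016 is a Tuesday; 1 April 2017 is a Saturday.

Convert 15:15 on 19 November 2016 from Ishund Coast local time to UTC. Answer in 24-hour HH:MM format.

1 November 2016 is a Tuesday, so Fridays fall on 4, 11, 18, 25; the last is November 25.
1 April 2017 is a Saturday, so the first Sunday is April 2 and the second is April 9.
Daylight saving runs 25 November 2016 – 9 April 2017; 19 November 2016 is outside that window, so Ishund Coast is on standard time at UTC−03:00.
15:15 local + 3h = 18:15 UTC.

18:15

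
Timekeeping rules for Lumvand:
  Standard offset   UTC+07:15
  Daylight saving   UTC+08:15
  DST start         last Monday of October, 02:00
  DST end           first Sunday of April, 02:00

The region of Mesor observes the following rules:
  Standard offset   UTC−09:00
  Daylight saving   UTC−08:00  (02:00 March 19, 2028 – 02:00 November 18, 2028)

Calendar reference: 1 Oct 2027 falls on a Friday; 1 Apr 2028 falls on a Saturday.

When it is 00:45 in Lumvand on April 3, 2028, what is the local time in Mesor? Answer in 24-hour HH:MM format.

1 October 2027 is a Friday, so Mondays fall on 4, 11, 18, 25; the last is October 25.
1 April 2028 is a Saturday, so the first Sunday is April 2.
April 3, 2028 does not fall between 25 October 2027 and 2 April 2028, so daylight saving is not in effect and Lumvand is at UTC+07:15.
00:45 Lumvand − 7h15m = 17:30 UTC (rolling into the previous day, 2 April 2028).
At the standard offset (UTC−09:00), 17:30 UTC − 9h = 08:30 Mesor standard time.
Daylight saving runs 19 March – 18 November; the standard-time date in Mesor, April 2, 2028, is inside that window, so Mesor is at UTC−08:00.
17:30 UTC − 8h = 09:30 Mesor.

09:30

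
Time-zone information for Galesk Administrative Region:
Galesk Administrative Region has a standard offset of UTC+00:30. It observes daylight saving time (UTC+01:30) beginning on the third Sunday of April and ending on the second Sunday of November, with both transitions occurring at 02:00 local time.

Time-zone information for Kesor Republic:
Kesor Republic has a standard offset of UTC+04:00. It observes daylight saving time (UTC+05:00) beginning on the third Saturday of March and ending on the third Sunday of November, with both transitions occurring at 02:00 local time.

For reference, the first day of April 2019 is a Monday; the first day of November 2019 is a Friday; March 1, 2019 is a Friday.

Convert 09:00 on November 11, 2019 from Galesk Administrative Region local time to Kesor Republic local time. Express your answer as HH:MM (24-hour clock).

1 April 2019 is a Monday, so the first Sunday is April 7 and the third is April 21.
1 November 2019 is a Friday, so the first Sunday is November 3 and the second is November 10.
November 11, 2019 does not fall between 21 April and 10 November, so daylight saving is not in effect and Galesk Administrative Region is at UTC+00:30.
09:00 Galesk Administrative Region − 0h30m = 08:30 UTC.
1 March 2019 is a Friday, so the first Saturday is March 2 and the third is March 16.
1 November 2019 is a Friday, so the first Sunday is November 3 and the third is November 17.
At the standard offset (UTC+04:00), 08:30 UTC + 4h = 12:30 Kesor Republic standard time.
The standard-time date in Kesor Republic, November 11, 2019, lies within the daylight-saving period (16 March – 17 November), so Kesor Republic is on daylight time, UTC+05:00.
08:30 UTC + 5h = 13:30 Kesor Republic.

13:30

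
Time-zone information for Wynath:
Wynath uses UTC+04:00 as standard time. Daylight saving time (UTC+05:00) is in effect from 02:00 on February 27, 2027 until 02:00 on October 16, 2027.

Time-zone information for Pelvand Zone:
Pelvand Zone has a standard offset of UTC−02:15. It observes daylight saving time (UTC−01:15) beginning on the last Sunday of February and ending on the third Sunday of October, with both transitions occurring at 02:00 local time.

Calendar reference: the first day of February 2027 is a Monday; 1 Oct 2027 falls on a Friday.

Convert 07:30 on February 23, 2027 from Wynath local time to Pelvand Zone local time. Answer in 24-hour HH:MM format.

February 23, 2027 is outside the daylight-saving period (27 February – 16 October), so Wynath is on standard time, UTC+04:00.
07:30 Wynath − 4h = 03:30 UTC.
1 February 2027 is a Monday, so Sundays fall on 7, 14, 21, 28; the last is February 28.
1 October 2027 is a Friday, so the first Sunday is October 3 and the third is October 17.
At the standard offset (UTC−02:15), 03:30 UTC − 2h15m = 01:15 Pelvand Zone standard time.
The standard-time date in Pelvand Zone, February 23, 2027, does not fall between 28 February and 17 October, so daylight saving is not in effect and Pelvand Zone is at UTC−02:15.
03:30 UTC − 2h15m = 01:15 Pelvand Zone.

01:15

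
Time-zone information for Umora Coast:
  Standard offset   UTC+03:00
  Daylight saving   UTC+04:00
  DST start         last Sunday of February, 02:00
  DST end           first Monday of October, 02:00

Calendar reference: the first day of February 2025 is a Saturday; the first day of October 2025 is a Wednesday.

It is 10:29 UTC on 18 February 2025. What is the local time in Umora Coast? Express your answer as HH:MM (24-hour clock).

1 February 2025 is a Saturday, so Sundays fall on 2, 9, 16, 23; the last is February 23.
1 October 2025 is a Wednesday, so the first Monday is October 6.
At the standard offset (UTC+03:00), 10:29 UTC + 3h = 13:29 Umora Coast standard time.
The standard-time date in Umora Coast, 18 February 2025, is outside the daylight-saving period (23 February – 6 October), so Umora Coast is on standard time, UTC+03:00.
10:29 UTC + 3h = 13:29 local.

13:29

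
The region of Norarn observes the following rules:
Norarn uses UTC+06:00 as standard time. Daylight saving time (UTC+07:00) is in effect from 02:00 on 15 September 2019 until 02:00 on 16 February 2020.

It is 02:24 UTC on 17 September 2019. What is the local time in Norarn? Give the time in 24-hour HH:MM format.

09:24

At the standard offset (UTC+06:00), 02:24 UTC + 6h = 08:24 Norarn standard time.
The standard-time date in Norarn, 17 September 2019, lies within the daylight-saving period (15 September 2019 – 16 February 2020), so Norarn is on daylight time, UTC+07:00.
02:24 UTC + 7h = 09:24 local.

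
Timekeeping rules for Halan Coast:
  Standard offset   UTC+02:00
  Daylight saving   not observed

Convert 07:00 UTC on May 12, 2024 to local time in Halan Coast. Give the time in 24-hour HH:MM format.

09:00

Halan Coast has no daylight saving, so its offset is UTC+02:00 year-round.
07:00 UTC + 2h = 09:00 local.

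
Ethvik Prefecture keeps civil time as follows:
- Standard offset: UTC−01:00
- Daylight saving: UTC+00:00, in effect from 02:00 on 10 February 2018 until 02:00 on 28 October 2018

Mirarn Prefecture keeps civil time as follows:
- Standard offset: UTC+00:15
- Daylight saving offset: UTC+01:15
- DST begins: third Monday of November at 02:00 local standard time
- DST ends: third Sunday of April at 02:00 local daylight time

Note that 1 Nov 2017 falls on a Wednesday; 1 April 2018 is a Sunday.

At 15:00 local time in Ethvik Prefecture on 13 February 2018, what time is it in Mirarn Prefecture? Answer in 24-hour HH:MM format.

13 February 2018 falls between 10 February and 28 October, so daylight saving is in effect and Ethvik Prefecture is at UTC+00:00.
15:00 Ethvik Prefecture − 0h = 15:00 UTC.
1 November 2017 is a Wednesday, so the first Monday is November 6 and the third is November 20.
1 April 2018 is a Sunday, so the first Sunday is April 1 and the third is April 15.
At the standard offset (UTC+00:15), 15:00 UTC + 0h15m = 15:15 Mirarn Prefecture standard time.
Daylight saving runs 20 November 2017 – 15 April 2018; the standard-time date in Mirarn Prefecture, 13 February 2018, is inside that window, so Mirarn Prefecture is at UTC+01:15.
15:00 UTC + 1h15m = 16:15 Mirarn Prefecture.

16:15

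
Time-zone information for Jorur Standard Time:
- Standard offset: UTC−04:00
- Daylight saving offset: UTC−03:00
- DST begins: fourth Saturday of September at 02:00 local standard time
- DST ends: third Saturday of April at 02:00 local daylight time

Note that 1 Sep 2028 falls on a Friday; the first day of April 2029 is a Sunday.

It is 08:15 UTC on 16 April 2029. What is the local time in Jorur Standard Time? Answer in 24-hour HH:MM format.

1 September 2028 is a Friday, so the first Saturday is September 2 and the fourth is September 23.
1 April 2029 is a Sunday, so the first Saturday is April 7 and the third is April 21.
At the standard offset (UTC−04:00), 08:15 UTC − 4h = 04:15 Jorur Standard Time standard time.
Daylight saving runs 23 September 2028 – 21 April 2029; the standard-time date in Jorur Standard Time, 16 April 2029, is inside that window, so Jorur Standard Time is at UTC−03:00.
08:15 UTC − 3h = 05:15 local.

05:15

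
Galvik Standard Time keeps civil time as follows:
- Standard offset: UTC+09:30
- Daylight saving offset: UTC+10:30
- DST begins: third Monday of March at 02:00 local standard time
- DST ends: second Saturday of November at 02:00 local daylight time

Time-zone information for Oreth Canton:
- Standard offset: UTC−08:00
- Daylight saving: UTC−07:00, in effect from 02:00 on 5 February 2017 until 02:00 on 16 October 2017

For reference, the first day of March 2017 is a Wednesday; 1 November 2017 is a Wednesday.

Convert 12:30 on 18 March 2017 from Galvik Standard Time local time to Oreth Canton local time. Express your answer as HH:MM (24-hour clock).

20:00

1 March 2017 is a Wednesday, so the first Monday is March 6 and the third is March 20.
1 November 2017 is a Wednesday, so the first Saturday is November 4 and the second is November 11.
18 March 2017 does not fall between 20 March and 11 November, so daylight saving is not in effect and Galvik Standard Time is at UTC+09:30.
12:30 Galvik Standard Time − 9h30m = 03:00 UTC.
At the standard offset (UTC−08:00), 03:00 UTC − 8h = 19:00 Oreth Canton standard time (rolling into the previous day, 17 March 2017).
The standard-time date in Oreth Canton, 17 March 2017, lies within the daylight-saving period (5 February – 16 October), so Oreth Canton is on daylight time, UTC−07:00.
03:00 UTC − 7h = 20:00 Oreth Canton (rolling into the previous day, 17 March 2017).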